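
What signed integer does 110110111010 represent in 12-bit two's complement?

Binary: 110110111010
Sign bit: 1 (negative)
Invert: 001001000101
Add 1:  001001000110
Magnitude: 001001000110 = 512 + 64 + 4 + 2 = 582
Value: -582



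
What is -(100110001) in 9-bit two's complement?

Original (sign bit 1, negative): 100110001
Step 1 - Invert all bits: 011001110
Step 2 - Add 1: 011001111
Verification: 100110001 + 011001111 = 1000000000; discarding the end carry (carry out of the top bit) leaves the 9-bit value 000000000, as required for x + (-x)



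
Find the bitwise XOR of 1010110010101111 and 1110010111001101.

XOR: 1 when bits differ
  1010110010101111
^ 1110010111001101
------------------
  0100100101100010
Decimal: 44207 ^ 58829 = 18786



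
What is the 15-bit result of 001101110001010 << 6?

Original: 001101110001010 (decimal 7050)
Shift left by 6 positions
Append 6 zeros on the right and drop the 6 high bits that overflow the 15-bit width
Result: 110001010000000 (decimal 25216)
Equivalent: 7050 << 6 = 7050 × 2^6 = 451200, truncated to 15 bits = 25216



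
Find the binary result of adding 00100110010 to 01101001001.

Add column by column from the right: bit + bit + carry-in; write the sum mod 2, carry 1 when the sum is 2 or 3.
carry:  11000000000
        00100110010
+       01101001001
-------------------
       010001111011
(the carry out of the leftmost column, 0, becomes the leading bit)
Decimal check:
  00100110010 = 256 + 32 + 16 + 2 = 306
  01101001001 = 512 + 256 + 64 + 8 + 1 = 841
  306 + 841 = 1147, and 010001111011 = 1024 + 64 + 32 + 16 + 8 + 2 + 1 = 1147 ✓



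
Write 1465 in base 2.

Using repeated division by 2:
1465 ÷ 2 = 732 remainder 1
732 ÷ 2 = 366 remainder 0
366 ÷ 2 = 183 remainder 0
183 ÷ 2 = 91 remainder 1
91 ÷ 2 = 45 remainder 1
45 ÷ 2 = 22 remainder 1
22 ÷ 2 = 11 remainder 0
11 ÷ 2 = 5 remainder 1
5 ÷ 2 = 2 remainder 1
2 ÷ 2 = 1 remainder 0
1 ÷ 2 = 0 remainder 1
Reading remainders bottom to top: 10110111001



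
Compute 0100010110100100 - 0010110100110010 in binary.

Method 1 - Direct subtraction (column by column from the right: bit − bit − borrow-in; if negative, add 2 and borrow 1 from the next column):
borrow: 0111000011100100
        0100010110100100
-       0010110100110010
------------------------
        0001100001110010

Method 2 - Add two's complement:
Two's complement of 0010110100110010: invert → 1101001011001101, add 1 → 1101001011001110
  0100010110100100
+ 1101001011001110
------------------
 10001100001110010  (end carry out of the top bit = 1)
Discarding the end carry: 0001100001110010
Decimal check:
  0100010110100100 = 16384 + 1024 + 256 + 128 + 32 + 4 = 17828
  0010110100110010 = 8192 + 2048 + 1024 + 256 + 32 + 16 + 2 = 11570
  17828 - 11570 = 6258, and 0001100001110010 = 4096 + 2048 + 64 + 32 + 16 + 2 = 6258 ✓



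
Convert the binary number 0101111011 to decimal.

Sum of powers of 2 for each 1-bit:
2^0 + 2^1 + 2^3 + 2^4 + 2^5 + 2^6 + 2^8
= 1 + 2 + 8 + 16 + 32 + 64 + 256
= 379



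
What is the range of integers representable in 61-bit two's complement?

For 61-bit two's complement:
Minimum: -2^60 = -1152921504606846976
Maximum: 2^60 - 1 = 1152921504606846975



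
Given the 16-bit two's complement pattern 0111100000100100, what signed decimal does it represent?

Binary: 0111100000100100
Sign bit: 0 (non-negative)
Read directly as an unsigned value:
0111100000100100 = 16384 + 8192 + 4096 + 2048 + 32 + 4 = 30756
Value: 30756



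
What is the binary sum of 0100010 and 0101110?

Add column by column from the right: bit + bit + carry-in; write the sum mod 2, carry 1 when the sum is 2 or 3.
carry:  1011100
        0100010
+       0101110
---------------
       01010000
(the carry out of the leftmost column, 0, becomes the leading bit)
Decimal check:
  0100010 = 32 + 2 = 34
  0101110 = 32 + 8 + 4 + 2 = 46
  34 + 46 = 80, and 01010000 = 64 + 16 = 80 ✓



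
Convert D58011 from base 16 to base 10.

Expand by place value (powers of 16):
Digit values: D = 13
D58011 = 13 × 16^5 + 5 × 16^4 + 8 × 16^3 + 0 × 16^2 + 1 × 16^1 + 1 × 16^0
= 13 × 1048576 + 5 × 65536 + 8 × 4096 + 0 × 256 + 1 × 16 + 1 × 1
= 13631488 + 327680 + 32768 + 0 + 16 + 1
= 13991953



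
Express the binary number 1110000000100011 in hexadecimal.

Group into 4-bit nibbles from right:
  1110 = E
  0000 = 0
  0010 = 2
  0011 = 3
Result: E023



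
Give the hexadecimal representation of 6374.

Using repeated division by 16 (digits 10–15 are A–F):
6374 ÷ 16 = 398 remainder 6
398 ÷ 16 = 24 remainder 14 (E)
24 ÷ 16 = 1 remainder 8
1 ÷ 16 = 0 remainder 1
Reading remainders bottom to top: 18E6



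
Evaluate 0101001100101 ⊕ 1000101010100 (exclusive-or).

XOR: 1 when bits differ
  0101001100101
^ 1000101010100
---------------
  1101100110001
Decimal: 2661 ^ 4436 = 6961



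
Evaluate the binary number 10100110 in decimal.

Sum of powers of 2 for each 1-bit:
2^1 + 2^2 + 2^5 + 2^7
= 2 + 4 + 32 + 128
= 166



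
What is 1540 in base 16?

Using repeated division by 16 (digits 10–15 are A–F):
1540 ÷ 16 = 96 remainder 4
96 ÷ 16 = 6 remainder 0
6 ÷ 16 = 0 remainder 6
Reading remainders bottom to top: 604



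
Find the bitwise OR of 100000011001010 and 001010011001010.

OR: 1 when either bit is 1
  100000011001010
| 001010011001010
-----------------
  101010011001010
Decimal: 16586 | 5322 = 21706



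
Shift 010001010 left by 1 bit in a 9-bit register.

Original: 010001010 (decimal 138)
Shift left by 1 position
Append 1 zero on the right
Result: 100010100 (decimal 276)
Equivalent: 138 << 1 = 138 × 2^1 = 276



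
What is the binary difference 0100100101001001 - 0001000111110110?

Method 1 - Direct subtraction (column by column from the right: bit − bit − borrow-in; if negative, add 2 and borrow 1 from the next column):
borrow: 0110111111101100
        0100100101001001
-       0001000111110110
------------------------
        0011011101010011

Method 2 - Add two's complement:
Two's complement of 0001000111110110: invert → 1110111000001001, add 1 → 1110111000001010
  0100100101001001
+ 1110111000001010
------------------
 10011011101010011  (end carry out of the top bit = 1)
Discarding the end carry: 0011011101010011
Decimal check:
  0100100101001001 = 16384 + 2048 + 256 + 64 + 8 + 1 = 18761
  0001000111110110 = 4096 + 256 + 128 + 64 + 32 + 16 + 4 + 2 = 4598
  18761 - 4598 = 14163, and 0011011101010011 = 8192 + 4096 + 1024 + 512 + 256 + 64 + 16 + 2 + 1 = 14163 ✓



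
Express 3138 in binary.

Using repeated division by 2:
3138 ÷ 2 = 1569 remainder 0
1569 ÷ 2 = 784 remainder 1
784 ÷ 2 = 392 remainder 0
392 ÷ 2 = 196 remainder 0
196 ÷ 2 = 98 remainder 0
98 ÷ 2 = 49 remainder 0
49 ÷ 2 = 24 remainder 1
24 ÷ 2 = 12 remainder 0
12 ÷ 2 = 6 remainder 0
6 ÷ 2 = 3 remainder 0
3 ÷ 2 = 1 remainder 1
1 ÷ 2 = 0 remainder 1
Reading remainders bottom to top: 110001000010



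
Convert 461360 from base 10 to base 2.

Using repeated division by 2:
461360 ÷ 2 = 230680 remainder 0
230680 ÷ 2 = 115340 remainder 0
115340 ÷ 2 = 57670 remainder 0
57670 ÷ 2 = 28835 remainder 0
28835 ÷ 2 = 14417 remainder 1
14417 ÷ 2 = 7208 remainder 1
7208 ÷ 2 = 3604 remainder 0
3604 ÷ 2 = 1802 remainder 0
1802 ÷ 2 = 901 remainder 0
901 ÷ 2 = 450 remainder 1
450 ÷ 2 = 225 remainder 0
225 ÷ 2 = 112 remainder 1
112 ÷ 2 = 56 remainder 0
56 ÷ 2 = 28 remainder 0
28 ÷ 2 = 14 remainder 0
14 ÷ 2 = 7 remainder 0
7 ÷ 2 = 3 remainder 1
3 ÷ 2 = 1 remainder 1
1 ÷ 2 = 0 remainder 1
Reading remainders bottom to top: 1110000101000110000



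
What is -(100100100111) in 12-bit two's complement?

Original (sign bit 1, negative): 100100100111
Step 1 - Invert all bits: 011011011000
Step 2 - Add 1: 011011011001
Verification: 100100100111 + 011011011001 = 1000000000000; discarding the end carry (carry out of the top bit) leaves the 12-bit value 000000000000, as required for x + (-x)



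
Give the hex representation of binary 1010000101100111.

Group into 4-bit nibbles from right:
  1010 = A
  0001 = 1
  0110 = 6
  0111 = 7
Result: A167



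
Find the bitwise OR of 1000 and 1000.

OR: 1 when either bit is 1
  1000
| 1000
------
  1000
Decimal: 8 | 8 = 8



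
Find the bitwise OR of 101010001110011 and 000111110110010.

OR: 1 when either bit is 1
  101010001110011
| 000111110110010
-----------------
  101111111110011
Decimal: 21619 | 4018 = 24563



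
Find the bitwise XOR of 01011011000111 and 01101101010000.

XOR: 1 when bits differ
  01011011000111
^ 01101101010000
----------------
  00110110010111
Decimal: 5831 ^ 6992 = 3479



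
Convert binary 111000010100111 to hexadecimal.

Group into 4-bit nibbles from right:
  0111 = 7
  0000 = 0
  1010 = A
  0111 = 7
Result: 70A7



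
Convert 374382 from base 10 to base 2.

Using repeated division by 2:
374382 ÷ 2 = 187191 remainder 0
187191 ÷ 2 = 93595 remainder 1
93595 ÷ 2 = 46797 remainder 1
46797 ÷ 2 = 23398 remainder 1
23398 ÷ 2 = 11699 remainder 0
11699 ÷ 2 = 5849 remainder 1
5849 ÷ 2 = 2924 remainder 1
2924 ÷ 2 = 1462 remainder 0
1462 ÷ 2 = 731 remainder 0
731 ÷ 2 = 365 remainder 1
365 ÷ 2 = 182 remainder 1
182 ÷ 2 = 91 remainder 0
91 ÷ 2 = 45 remainder 1
45 ÷ 2 = 22 remainder 1
22 ÷ 2 = 11 remainder 0
11 ÷ 2 = 5 remainder 1
5 ÷ 2 = 2 remainder 1
2 ÷ 2 = 1 remainder 0
1 ÷ 2 = 0 remainder 1
Reading remainders bottom to top: 1011011011001101110



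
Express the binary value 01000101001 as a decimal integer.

Sum of powers of 2 for each 1-bit:
2^0 + 2^3 + 2^5 + 2^9
= 1 + 8 + 32 + 512
= 553



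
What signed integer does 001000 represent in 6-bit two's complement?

Binary: 001000
Sign bit: 0 (non-negative)
Read directly as an unsigned value:
001000 = 8
Value: 8



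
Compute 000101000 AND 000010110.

AND: 1 only when both bits are 1
  000101000
& 000010110
-----------
  000000000
Decimal: 40 & 22 = 0



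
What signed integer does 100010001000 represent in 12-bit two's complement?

Binary: 100010001000
Sign bit: 1 (negative)
Invert: 011101110111
Add 1:  011101111000
Magnitude: 011101111000 = 1024 + 512 + 256 + 64 + 32 + 16 + 8 = 1912
Value: -1912



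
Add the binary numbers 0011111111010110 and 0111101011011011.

Add column by column from the right: bit + bit + carry-in; write the sum mod 2, carry 1 when the sum is 2 or 3.
carry:  1111111110111100
        0011111111010110
+       0111101011011011
------------------------
       01011101010110001
(the carry out of the leftmost column, 0, becomes the leading bit)
Decimal check:
  0011111111010110 = 8192 + 4096 + 2048 + 1024 + 512 + 256 + 128 + 64 + 16 + 4 + 2 = 16342
  0111101011011011 = 16384 + 8192 + 4096 + 2048 + 512 + 128 + 64 + 16 + 8 + 2 + 1 = 31451
  16342 + 31451 = 47793, and 01011101010110001 = 32768 + 8192 + 4096 + 2048 + 512 + 128 + 32 + 16 + 1 = 47793 ✓



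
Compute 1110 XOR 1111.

XOR: 1 when bits differ
  1110
^ 1111
------
  0001
Decimal: 14 ^ 15 = 1



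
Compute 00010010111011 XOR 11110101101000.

XOR: 1 when bits differ
  00010010111011
^ 11110101101000
----------------
  11100111010011
Decimal: 1211 ^ 15720 = 14803



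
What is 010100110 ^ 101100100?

XOR: 1 when bits differ
  010100110
^ 101100100
-----------
  111000010
Decimal: 166 ^ 356 = 450



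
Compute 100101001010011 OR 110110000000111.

OR: 1 when either bit is 1
  100101001010011
| 110110000000111
-----------------
  110111001010111
Decimal: 19027 | 27655 = 28247



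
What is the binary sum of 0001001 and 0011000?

Add column by column from the right: bit + bit + carry-in; write the sum mod 2, carry 1 when the sum is 2 or 3.
carry:  0110000
        0001001
+       0011000
---------------
       00100001
(the carry out of the leftmost column, 0, becomes the leading bit)
Decimal check:
  0001001 = 8 + 1 = 9
  0011000 = 16 + 8 = 24
  9 + 24 = 33, and 00100001 = 32 + 1 = 33 ✓



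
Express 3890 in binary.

Using repeated division by 2:
3890 ÷ 2 = 1945 remainder 0
1945 ÷ 2 = 972 remainder 1
972 ÷ 2 = 486 remainder 0
486 ÷ 2 = 243 remainder 0
243 ÷ 2 = 121 remainder 1
121 ÷ 2 = 60 remainder 1
60 ÷ 2 = 30 remainder 0
30 ÷ 2 = 15 remainder 0
15 ÷ 2 = 7 remainder 1
7 ÷ 2 = 3 remainder 1
3 ÷ 2 = 1 remainder 1
1 ÷ 2 = 0 remainder 1
Reading remainders bottom to top: 111100110010



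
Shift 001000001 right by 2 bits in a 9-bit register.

Original: 001000001 (decimal 65)
Shift right by 2 positions
Drop the 2 low bits; fill with zeros on the left
Result: 000010000 (decimal 16)
Equivalent: 65 >> 2 = 65 ÷ 2^2 = 16



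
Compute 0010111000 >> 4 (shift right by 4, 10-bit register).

Original: 0010111000 (decimal 184)
Shift right by 4 positions
Drop the 4 low bits; fill with zeros on the left
Result: 0000001011 (decimal 11)
Equivalent: 184 >> 4 = 184 ÷ 2^4 = 11



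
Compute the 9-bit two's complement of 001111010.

Original: 001111010
Step 1 - Invert all bits: 110000101
Step 2 - Add 1: 110000110
Verification: 001111010 + 110000110 = 1000000000; discarding the end carry (carry out of the top bit) leaves the 9-bit value 000000000, as required for x + (-x)



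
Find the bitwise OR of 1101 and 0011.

OR: 1 when either bit is 1
  1101
| 0011
------
  1111
Decimal: 13 | 3 = 15



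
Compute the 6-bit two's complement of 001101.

Original: 001101
Step 1 - Invert all bits: 110010
Step 2 - Add 1: 110011
Verification: 001101 + 110011 = 1000000; discarding the end carry (carry out of the top bit) leaves the 6-bit value 000000, as required for x + (-x)



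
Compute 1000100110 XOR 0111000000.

XOR: 1 when bits differ
  1000100110
^ 0111000000
------------
  1111100110
Decimal: 550 ^ 448 = 998



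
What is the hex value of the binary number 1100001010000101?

Group into 4-bit nibbles from right:
  1100 = C
  0010 = 2
  1000 = 8
  0101 = 5
Result: C285



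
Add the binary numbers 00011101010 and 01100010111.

Add column by column from the right: bit + bit + carry-in; write the sum mod 2, carry 1 when the sum is 2 or 3.
carry:  11111111100
        00011101010
+       01100010111
-------------------
       010000000001
(the carry out of the leftmost column, 0, becomes the leading bit)
Decimal check:
  00011101010 = 128 + 64 + 32 + 8 + 2 = 234
  01100010111 = 512 + 256 + 16 + 4 + 2 + 1 = 791
  234 + 791 = 1025, and 010000000001 = 1024 + 1 = 1025 ✓



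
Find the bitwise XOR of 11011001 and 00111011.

XOR: 1 when bits differ
  11011001
^ 00111011
----------
  11100010
Decimal: 217 ^ 59 = 226



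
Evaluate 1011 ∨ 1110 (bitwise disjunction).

OR: 1 when either bit is 1
  1011
| 1110
------
  1111
Decimal: 11 | 14 = 15



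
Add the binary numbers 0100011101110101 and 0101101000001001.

Add column by column from the right: bit + bit + carry-in; write the sum mod 2, carry 1 when the sum is 2 or 3.
carry:  1011110000000010
        0100011101110101
+       0101101000001001
------------------------
       01010000101111110
(the carry out of the leftmost column, 0, becomes the leading bit)
Decimal check:
  0100011101110101 = 16384 + 1024 + 512 + 256 + 64 + 32 + 16 + 4 + 1 = 18293
  0101101000001001 = 16384 + 4096 + 2048 + 512 + 8 + 1 = 23049
  18293 + 23049 = 41342, and 01010000101111110 = 32768 + 8192 + 256 + 64 + 32 + 16 + 8 + 4 + 2 = 41342 ✓



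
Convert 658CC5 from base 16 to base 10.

Expand by place value (powers of 16):
Digit values: C = 12
658CC5 = 6 × 16^5 + 5 × 16^4 + 8 × 16^3 + 12 × 16^2 + 12 × 16^1 + 5 × 16^0
= 6 × 1048576 + 5 × 65536 + 8 × 4096 + 12 × 256 + 12 × 16 + 5 × 1
= 6291456 + 327680 + 32768 + 3072 + 192 + 5
= 6655173



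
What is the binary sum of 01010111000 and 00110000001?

Add column by column from the right: bit + bit + carry-in; write the sum mod 2, carry 1 when the sum is 2 or 3.
carry:  11100000000
        01010111000
+       00110000001
-------------------
       010000111001
(the carry out of the leftmost column, 0, becomes the leading bit)
Decimal check:
  01010111000 = 512 + 128 + 32 + 16 + 8 = 696
  00110000001 = 256 + 128 + 1 = 385
  696 + 385 = 1081, and 010000111001 = 1024 + 32 + 16 + 8 + 1 = 1081 ✓



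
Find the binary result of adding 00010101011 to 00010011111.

Add column by column from the right: bit + bit + carry-in; write the sum mod 2, carry 1 when the sum is 2 or 3.
carry:  00101111110
        00010101011
+       00010011111
-------------------
       000101001010
(the carry out of the leftmost column, 0, becomes the leading bit)
Decimal check:
  00010101011 = 128 + 32 + 8 + 2 + 1 = 171
  00010011111 = 128 + 16 + 8 + 4 + 2 + 1 = 159
  171 + 159 = 330, and 000101001010 = 256 + 64 + 8 + 2 = 330 ✓



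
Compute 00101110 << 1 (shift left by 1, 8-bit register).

Original: 00101110 (decimal 46)
Shift left by 1 position
Append 1 zero on the right
Result: 01011100 (decimal 92)
Equivalent: 46 << 1 = 46 × 2^1 = 92



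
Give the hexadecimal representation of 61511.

Using repeated division by 16 (digits 10–15 are A–F):
61511 ÷ 16 = 3844 remainder 7
3844 ÷ 16 = 240 remainder 4
240 ÷ 16 = 15 remainder 0
15 ÷ 16 = 0 remainder 15 (F)
Reading remainders bottom to top: F047



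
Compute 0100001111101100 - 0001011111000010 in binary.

Method 1 - Direct subtraction (column by column from the right: bit − bit − borrow-in; if negative, add 2 and borrow 1 from the next column):
borrow: 0111100000000100
        0100001111101100
-       0001011111000010
------------------------
        0010110000101010

Method 2 - Add two's complement:
Two's complement of 0001011111000010: invert → 1110100000111101, add 1 → 1110100000111110
  0100001111101100
+ 1110100000111110
------------------
 10010110000101010  (end carry out of the top bit = 1)
Discarding the end carry: 0010110000101010
Decimal check:
  0100001111101100 = 16384 + 512 + 256 + 128 + 64 + 32 + 8 + 4 = 17388
  0001011111000010 = 4096 + 1024 + 512 + 256 + 128 + 64 + 2 = 6082
  17388 - 6082 = 11306, and 0010110000101010 = 8192 + 2048 + 1024 + 32 + 8 + 2 = 11306 ✓



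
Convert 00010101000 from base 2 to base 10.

Sum of powers of 2 for each 1-bit:
2^3 + 2^5 + 2^7
= 8 + 32 + 128
= 168



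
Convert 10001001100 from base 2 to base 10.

Sum of powers of 2 for each 1-bit:
2^2 + 2^3 + 2^6 + 2^10
= 4 + 8 + 64 + 1024
= 1100



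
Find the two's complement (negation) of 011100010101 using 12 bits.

Original: 011100010101
Step 1 - Invert all bits: 100011101010
Step 2 - Add 1: 100011101011
Verification: 011100010101 + 100011101011 = 1000000000000; discarding the end carry (carry out of the top bit) leaves the 12-bit value 000000000000, as required for x + (-x)



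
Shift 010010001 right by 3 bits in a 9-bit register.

Original: 010010001 (decimal 145)
Shift right by 3 positions
Drop the 3 low bits; fill with zeros on the left
Result: 000010010 (decimal 18)
Equivalent: 145 >> 3 = 145 ÷ 2^3 = 18



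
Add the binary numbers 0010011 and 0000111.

Add column by column from the right: bit + bit + carry-in; write the sum mod 2, carry 1 when the sum is 2 or 3.
carry:  0001110
        0010011
+       0000111
---------------
       00011010
(the carry out of the leftmost column, 0, becomes the leading bit)
Decimal check:
  0010011 = 16 + 2 + 1 = 19
  0000111 = 4 + 2 + 1 = 7
  19 + 7 = 26, and 00011010 = 16 + 8 + 2 = 26 ✓



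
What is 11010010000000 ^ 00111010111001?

XOR: 1 when bits differ
  11010010000000
^ 00111010111001
----------------
  11101000111001
Decimal: 13440 ^ 3769 = 14905



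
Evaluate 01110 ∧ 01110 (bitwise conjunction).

AND: 1 only when both bits are 1
  01110
& 01110
-------
  01110
Decimal: 14 & 14 = 14



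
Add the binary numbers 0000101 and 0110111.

Add column by column from the right: bit + bit + carry-in; write the sum mod 2, carry 1 when the sum is 2 or 3.
carry:  0001110
        0000101
+       0110111
---------------
       00111100
(the carry out of the leftmost column, 0, becomes the leading bit)
Decimal check:
  0000101 = 4 + 1 = 5
  0110111 = 32 + 16 + 4 + 2 + 1 = 55
  5 + 55 = 60, and 00111100 = 32 + 16 + 8 + 4 = 60 ✓



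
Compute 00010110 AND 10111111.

AND: 1 only when both bits are 1
  00010110
& 10111111
----------
  00010110
Decimal: 22 & 191 = 22



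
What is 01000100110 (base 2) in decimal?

Sum of powers of 2 for each 1-bit:
2^1 + 2^2 + 2^5 + 2^9
= 2 + 4 + 32 + 512
= 550



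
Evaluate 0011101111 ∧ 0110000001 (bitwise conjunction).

AND: 1 only when both bits are 1
  0011101111
& 0110000001
------------
  0010000001
Decimal: 239 & 385 = 129



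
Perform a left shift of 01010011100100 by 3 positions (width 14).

Original: 01010011100100 (decimal 5348)
Shift left by 3 positions
Append 3 zeros on the right and drop the 3 high bits that overflow the 14-bit width
Result: 10011100100000 (decimal 10016)
Equivalent: 5348 << 3 = 5348 × 2^3 = 42784, truncated to 14 bits = 10016



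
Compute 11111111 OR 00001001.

OR: 1 when either bit is 1
  11111111
| 00001001
----------
  11111111
Decimal: 255 | 9 = 255



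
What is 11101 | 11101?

OR: 1 when either bit is 1
  11101
| 11101
-------
  11101
Decimal: 29 | 29 = 29



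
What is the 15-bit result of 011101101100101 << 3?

Original: 011101101100101 (decimal 15205)
Shift left by 3 positions
Append 3 zeros on the right and drop the 3 high bits that overflow the 15-bit width
Result: 101101100101000 (decimal 23336)
Equivalent: 15205 << 3 = 15205 × 2^3 = 121640, truncated to 15 bits = 23336



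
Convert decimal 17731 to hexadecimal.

Using repeated division by 16 (digits 10–15 are A–F):
17731 ÷ 16 = 1108 remainder 3
1108 ÷ 16 = 69 remainder 4
69 ÷ 16 = 4 remainder 5
4 ÷ 16 = 0 remainder 4
Reading remainders bottom to top: 4543



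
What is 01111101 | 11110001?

OR: 1 when either bit is 1
  01111101
| 11110001
----------
  11111101
Decimal: 125 | 241 = 253



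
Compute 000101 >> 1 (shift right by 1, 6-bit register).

Original: 000101 (decimal 5)
Shift right by 1 position
Drop the 1 low bit; fill with zero on the left
Result: 000010 (decimal 2)
Equivalent: 5 >> 1 = 5 ÷ 2^1 = 2



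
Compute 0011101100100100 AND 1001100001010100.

AND: 1 only when both bits are 1
  0011101100100100
& 1001100001010100
------------------
  0001100000000100
Decimal: 15140 & 38996 = 6148



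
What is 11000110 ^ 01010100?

XOR: 1 when bits differ
  11000110
^ 01010100
----------
  10010010
Decimal: 198 ^ 84 = 146



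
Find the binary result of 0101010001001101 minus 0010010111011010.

Method 1 - Direct subtraction (column by column from the right: bit − bit − borrow-in; if negative, add 2 and borrow 1 from the next column):
borrow: 0101111111100100
        0101010001001101
-       0010010111011010
------------------------
        0010111001110011

Method 2 - Add two's complement:
Two's complement of 0010010111011010: invert → 1101101000100101, add 1 → 1101101000100110
  0101010001001101
+ 1101101000100110
------------------
 10010111001110011  (end carry out of the top bit = 1)
Discarding the end carry: 0010111001110011
Decimal check:
  0101010001001101 = 16384 + 4096 + 1024 + 64 + 8 + 4 + 1 = 21581
  0010010111011010 = 8192 + 1024 + 256 + 128 + 64 + 16 + 8 + 2 = 9690
  21581 - 9690 = 11891, and 0010111001110011 = 8192 + 2048 + 1024 + 512 + 64 + 32 + 16 + 2 + 1 = 11891 ✓



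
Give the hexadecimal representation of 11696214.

Using repeated division by 16 (digits 10–15 are A–F):
11696214 ÷ 16 = 731013 remainder 6
731013 ÷ 16 = 45688 remainder 5
45688 ÷ 16 = 2855 remainder 8
2855 ÷ 16 = 178 remainder 7
178 ÷ 16 = 11 remainder 2
11 ÷ 16 = 0 remainder 11 (B)
Reading remainders bottom to top: B27856



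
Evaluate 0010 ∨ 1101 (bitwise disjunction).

OR: 1 when either bit is 1
  0010
| 1101
------
  1111
Decimal: 2 | 13 = 15



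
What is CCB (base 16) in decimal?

Expand by place value (powers of 16):
Digit values: C = 12, B = 11
CCB = 12 × 16^2 + 12 × 16^1 + 11 × 16^0
= 12 × 256 + 12 × 16 + 11 × 1
= 3072 + 192 + 11
= 3275



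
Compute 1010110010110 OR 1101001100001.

OR: 1 when either bit is 1
  1010110010110
| 1101001100001
---------------
  1111111110111
Decimal: 5526 | 6753 = 8183



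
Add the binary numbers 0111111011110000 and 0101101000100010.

Add column by column from the right: bit + bit + carry-in; write the sum mod 2, carry 1 when the sum is 2 or 3.
carry:  1111110111000000
        0111111011110000
+       0101101000100010
------------------------
       01101100100010010
(the carry out of the leftmost column, 0, becomes the leading bit)
Decimal check:
  0111111011110000 = 16384 + 8192 + 4096 + 2048 + 1024 + 512 + 128 + 64 + 32 + 16 = 32496
  0101101000100010 = 16384 + 4096 + 2048 + 512 + 32 + 2 = 23074
  32496 + 23074 = 55570, and 01101100100010010 = 32768 + 16384 + 4096 + 2048 + 256 + 16 + 2 = 55570 ✓



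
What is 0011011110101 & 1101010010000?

AND: 1 only when both bits are 1
  0011011110101
& 1101010010000
---------------
  0001010010000
Decimal: 1781 & 6800 = 656



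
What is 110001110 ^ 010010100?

XOR: 1 when bits differ
  110001110
^ 010010100
-----------
  100011010
Decimal: 398 ^ 148 = 282



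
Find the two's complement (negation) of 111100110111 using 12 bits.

Original (sign bit 1, negative): 111100110111
Step 1 - Invert all bits: 000011001000
Step 2 - Add 1: 000011001001
Verification: 111100110111 + 000011001001 = 1000000000000; discarding the end carry (carry out of the top bit) leaves the 12-bit value 000000000000, as required for x + (-x)



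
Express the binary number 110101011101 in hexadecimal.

Group into 4-bit nibbles from right:
  1101 = D
  0101 = 5
  1101 = D
Result: D5D



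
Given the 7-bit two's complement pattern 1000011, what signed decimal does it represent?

Binary: 1000011
Sign bit: 1 (negative)
Invert: 0111100
Add 1:  0111101
Magnitude: 0111101 = 32 + 16 + 8 + 4 + 1 = 61
Value: -61



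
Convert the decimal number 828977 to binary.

Using repeated division by 2:
828977 ÷ 2 = 414488 remainder 1
414488 ÷ 2 = 207244 remainder 0
207244 ÷ 2 = 103622 remainder 0
103622 ÷ 2 = 51811 remainder 0
51811 ÷ 2 = 25905 remainder 1
25905 ÷ 2 = 12952 remainder 1
12952 ÷ 2 = 6476 remainder 0
6476 ÷ 2 = 3238 remainder 0
3238 ÷ 2 = 1619 remainder 0
1619 ÷ 2 = 809 remainder 1
809 ÷ 2 = 404 remainder 1
404 ÷ 2 = 202 remainder 0
202 ÷ 2 = 101 remainder 0
101 ÷ 2 = 50 remainder 1
50 ÷ 2 = 25 remainder 0
25 ÷ 2 = 12 remainder 1
12 ÷ 2 = 6 remainder 0
6 ÷ 2 = 3 remainder 0
3 ÷ 2 = 1 remainder 1
1 ÷ 2 = 0 remainder 1
Reading remainders bottom to top: 11001010011000110001



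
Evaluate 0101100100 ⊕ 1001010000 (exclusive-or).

XOR: 1 when bits differ
  0101100100
^ 1001010000
------------
  1100110100
Decimal: 356 ^ 592 = 820



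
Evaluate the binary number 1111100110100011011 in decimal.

Sum of powers of 2 for each 1-bit:
2^0 + 2^1 + 2^3 + 2^4 + 2^8 + 2^10 + 2^11 + 2^14 + 2^15 + 2^16 + 2^17 + 2^18
= 1 + 2 + 8 + 16 + 256 + 1024 + 2048 + 16384 + 32768 + 65536 + 131072 + 262144
= 511259



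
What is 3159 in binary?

Using repeated division by 2:
3159 ÷ 2 = 1579 remainder 1
1579 ÷ 2 = 789 remainder 1
789 ÷ 2 = 394 remainder 1
394 ÷ 2 = 197 remainder 0
197 ÷ 2 = 98 remainder 1
98 ÷ 2 = 49 remainder 0
49 ÷ 2 = 24 remainder 1
24 ÷ 2 = 12 remainder 0
12 ÷ 2 = 6 remainder 0
6 ÷ 2 = 3 remainder 0
3 ÷ 2 = 1 remainder 1
1 ÷ 2 = 0 remainder 1
Reading remainders bottom to top: 110001010111



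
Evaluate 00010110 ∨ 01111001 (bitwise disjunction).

OR: 1 when either bit is 1
  00010110
| 01111001
----------
  01111111
Decimal: 22 | 121 = 127



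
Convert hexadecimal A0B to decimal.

Expand by place value (powers of 16):
Digit values: A = 10, B = 11
A0B = 10 × 16^2 + 0 × 16^1 + 11 × 16^0
= 10 × 256 + 0 × 16 + 11 × 1
= 2560 + 0 + 11
= 2571



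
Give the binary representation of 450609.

Using repeated division by 2:
450609 ÷ 2 = 225304 remainder 1
225304 ÷ 2 = 112652 remainder 0
112652 ÷ 2 = 56326 remainder 0
56326 ÷ 2 = 28163 remainder 0
28163 ÷ 2 = 14081 remainder 1
14081 ÷ 2 = 7040 remainder 1
7040 ÷ 2 = 3520 remainder 0
3520 ÷ 2 = 1760 remainder 0
1760 ÷ 2 = 880 remainder 0
880 ÷ 2 = 440 remainder 0
440 ÷ 2 = 220 remainder 0
220 ÷ 2 = 110 remainder 0
110 ÷ 2 = 55 remainder 0
55 ÷ 2 = 27 remainder 1
27 ÷ 2 = 13 remainder 1
13 ÷ 2 = 6 remainder 1
6 ÷ 2 = 3 remainder 0
3 ÷ 2 = 1 remainder 1
1 ÷ 2 = 0 remainder 1
Reading remainders bottom to top: 1101110000000110001



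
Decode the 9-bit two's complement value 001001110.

Binary: 001001110
Sign bit: 0 (non-negative)
Read directly as an unsigned value:
001001110 = 64 + 8 + 4 + 2 = 78
Value: 78



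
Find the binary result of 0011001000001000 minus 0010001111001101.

Method 1 - Direct subtraction (column by column from the right: bit − bit − borrow-in; if negative, add 2 and borrow 1 from the next column):
borrow: 0001111111111110
        0011001000001000
-       0010001111001101
------------------------
        0000111000111011

Method 2 - Add two's complement:
Two's complement of 0010001111001101: invert → 1101110000110010, add 1 → 1101110000110011
  0011001000001000
+ 1101110000110011
------------------
 10000111000111011  (end carry out of the top bit = 1)
Discarding the end carry: 0000111000111011
Decimal check:
  0011001000001000 = 8192 + 4096 + 512 + 8 = 12808
  0010001111001101 = 8192 + 512 + 256 + 128 + 64 + 8 + 4 + 1 = 9165
  12808 - 9165 = 3643, and 0000111000111011 = 2048 + 1024 + 512 + 32 + 16 + 8 + 2 + 1 = 3643 ✓



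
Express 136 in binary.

Using repeated division by 2:
136 ÷ 2 = 68 remainder 0
68 ÷ 2 = 34 remainder 0
34 ÷ 2 = 17 remainder 0
17 ÷ 2 = 8 remainder 1
8 ÷ 2 = 4 remainder 0
4 ÷ 2 = 2 remainder 0
2 ÷ 2 = 1 remainder 0
1 ÷ 2 = 0 remainder 1
Reading remainders bottom to top: 10001000



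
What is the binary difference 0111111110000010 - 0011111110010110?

Method 1 - Direct subtraction (column by column from the right: bit − bit − borrow-in; if negative, add 2 and borrow 1 from the next column):
borrow: 0111111111111000
        0111111110000010
-       0011111110010110
------------------------
        0011111111101100

Method 2 - Add two's complement:
Two's complement of 0011111110010110: invert → 1100000001101001, add 1 → 1100000001101010
  0111111110000010
+ 1100000001101010
------------------
 10011111111101100  (end carry out of the top bit = 1)
Discarding the end carry: 0011111111101100
Decimal check:
  0111111110000010 = 16384 + 8192 + 4096 + 2048 + 1024 + 512 + 256 + 128 + 2 = 32642
  0011111110010110 = 8192 + 4096 + 2048 + 1024 + 512 + 256 + 128 + 16 + 4 + 2 = 16278
  32642 - 16278 = 16364, and 0011111111101100 = 8192 + 4096 + 2048 + 1024 + 512 + 256 + 128 + 64 + 32 + 8 + 4 = 16364 ✓



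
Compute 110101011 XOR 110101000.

XOR: 1 when bits differ
  110101011
^ 110101000
-----------
  000000011
Decimal: 427 ^ 424 = 3



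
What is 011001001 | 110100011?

OR: 1 when either bit is 1
  011001001
| 110100011
-----------
  111101011
Decimal: 201 | 419 = 491



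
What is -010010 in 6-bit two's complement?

Original: 010010
Step 1 - Invert all bits: 101101
Step 2 - Add 1: 101110
Verification: 010010 + 101110 = 1000000; discarding the end carry (carry out of the top bit) leaves the 6-bit value 000000, as required for x + (-x)



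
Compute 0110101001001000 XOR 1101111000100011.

XOR: 1 when bits differ
  0110101001001000
^ 1101111000100011
------------------
  1011010001101011
Decimal: 27208 ^ 56867 = 46187



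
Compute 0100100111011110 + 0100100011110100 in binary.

Add column by column from the right: bit + bit + carry-in; write the sum mod 2, carry 1 when the sum is 2 or 3.
carry:  1001001111111000
        0100100111011110
+       0100100011110100
------------------------
       01001001011010010
(the carry out of the leftmost column, 0, becomes the leading bit)
Decimal check:
  0100100111011110 = 16384 + 2048 + 256 + 128 + 64 + 16 + 8 + 4 + 2 = 18910
  0100100011110100 = 16384 + 2048 + 128 + 64 + 32 + 16 + 4 = 18676
  18910 + 18676 = 37586, and 01001001011010010 = 32768 + 4096 + 512 + 128 + 64 + 16 + 2 = 37586 ✓



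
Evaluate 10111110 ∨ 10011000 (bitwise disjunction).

OR: 1 when either bit is 1
  10111110
| 10011000
----------
  10111110
Decimal: 190 | 152 = 190



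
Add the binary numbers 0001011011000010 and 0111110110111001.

Add column by column from the right: bit + bit + carry-in; write the sum mod 2, carry 1 when the sum is 2 or 3.
carry:  1111111100000000
        0001011011000010
+       0111110110111001
------------------------
       01001010001111011
(the carry out of the leftmost column, 0, becomes the leading bit)
Decimal check:
  0001011011000010 = 4096 + 1024 + 512 + 128 + 64 + 2 = 5826
  0111110110111001 = 16384 + 8192 + 4096 + 2048 + 1024 + 256 + 128 + 32 + 16 + 8 + 1 = 32185
  5826 + 32185 = 38011, and 01001010001111011 = 32768 + 4096 + 1024 + 64 + 32 + 16 + 8 + 2 + 1 = 38011 ✓



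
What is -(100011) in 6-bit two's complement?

Original (sign bit 1, negative): 100011
Step 1 - Invert all bits: 011100
Step 2 - Add 1: 011101
Verification: 100011 + 011101 = 1000000; discarding the end carry (carry out of the top bit) leaves the 6-bit value 000000, as required for x + (-x)



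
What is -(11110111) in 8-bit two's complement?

Original (sign bit 1, negative): 11110111
Step 1 - Invert all bits: 00001000
Step 2 - Add 1: 00001001
Verification: 11110111 + 00001001 = 100000000; discarding the end carry (carry out of the top bit) leaves the 8-bit value 00000000, as required for x + (-x)



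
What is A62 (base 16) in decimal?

Expand by place value (powers of 16):
Digit values: A = 10
A62 = 10 × 16^2 + 6 × 16^1 + 2 × 16^0
= 10 × 256 + 6 × 16 + 2 × 1
= 2560 + 96 + 2
= 2658



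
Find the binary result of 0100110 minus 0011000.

Method 1 - Direct subtraction (column by column from the right: bit − bit − borrow-in; if negative, add 2 and borrow 1 from the next column):
borrow: 0110000
        0100110
-       0011000
---------------
        0001110

Method 2 - Add two's complement:
Two's complement of 0011000: invert → 1100111, add 1 → 1101000
  0100110
+ 1101000
---------
 10001110  (end carry out of the top bit = 1)
Discarding the end carry: 0001110
Decimal check:
  0100110 = 32 + 4 + 2 = 38
  0011000 = 16 + 8 = 24
  38 - 24 = 14, and 0001110 = 8 + 4 + 2 = 14 ✓



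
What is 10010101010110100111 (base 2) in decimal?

Sum of powers of 2 for each 1-bit:
2^0 + 2^1 + 2^2 + 2^5 + 2^7 + 2^8 + 2^10 + 2^12 + 2^14 + 2^16 + 2^19
= 1 + 2 + 4 + 32 + 128 + 256 + 1024 + 4096 + 16384 + 65536 + 524288
= 611751



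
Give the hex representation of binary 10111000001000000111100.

Group into 4-bit nibbles from right:
  0101 = 5
  1100 = C
  0001 = 1
  0000 = 0
  0011 = 3
  1100 = C
Result: 5C103C



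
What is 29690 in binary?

Using repeated division by 2:
29690 ÷ 2 = 14845 remainder 0
14845 ÷ 2 = 7422 remainder 1
7422 ÷ 2 = 3711 remainder 0
3711 ÷ 2 = 1855 remainder 1
1855 ÷ 2 = 927 remainder 1
927 ÷ 2 = 463 remainder 1
463 ÷ 2 = 231 remainder 1
231 ÷ 2 = 115 remainder 1
115 ÷ 2 = 57 remainder 1
57 ÷ 2 = 28 remainder 1
28 ÷ 2 = 14 remainder 0
14 ÷ 2 = 7 remainder 0
7 ÷ 2 = 3 remainder 1
3 ÷ 2 = 1 remainder 1
1 ÷ 2 = 0 remainder 1
Reading remainders bottom to top: 111001111111010



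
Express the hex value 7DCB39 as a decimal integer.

Expand by place value (powers of 16):
Digit values: D = 13, C = 12, B = 11
7DCB39 = 7 × 16^5 + 13 × 16^4 + 12 × 16^3 + 11 × 16^2 + 3 × 16^1 + 9 × 16^0
= 7 × 1048576 + 13 × 65536 + 12 × 4096 + 11 × 256 + 3 × 16 + 9 × 1
= 7340032 + 851968 + 49152 + 2816 + 48 + 9
= 8244025



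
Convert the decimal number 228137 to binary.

Using repeated division by 2:
228137 ÷ 2 = 114068 remainder 1
114068 ÷ 2 = 57034 remainder 0
57034 ÷ 2 = 28517 remainder 0
28517 ÷ 2 = 14258 remainder 1
14258 ÷ 2 = 7129 remainder 0
7129 ÷ 2 = 3564 remainder 1
3564 ÷ 2 = 1782 remainder 0
1782 ÷ 2 = 891 remainder 0
891 ÷ 2 = 445 remainder 1
445 ÷ 2 = 222 remainder 1
222 ÷ 2 = 111 remainder 0
111 ÷ 2 = 55 remainder 1
55 ÷ 2 = 27 remainder 1
27 ÷ 2 = 13 remainder 1
13 ÷ 2 = 6 remainder 1
6 ÷ 2 = 3 remainder 0
3 ÷ 2 = 1 remainder 1
1 ÷ 2 = 0 remainder 1
Reading remainders bottom to top: 110111101100101001



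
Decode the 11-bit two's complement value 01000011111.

Binary: 01000011111
Sign bit: 0 (non-negative)
Read directly as an unsigned value:
01000011111 = 512 + 16 + 8 + 4 + 2 + 1 = 543
Value: 543



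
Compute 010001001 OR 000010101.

OR: 1 when either bit is 1
  010001001
| 000010101
-----------
  010011101
Decimal: 137 | 21 = 157



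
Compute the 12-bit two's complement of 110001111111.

Original (sign bit 1, negative): 110001111111
Step 1 - Invert all bits: 001110000000
Step 2 - Add 1: 001110000001
Verification: 110001111111 + 001110000001 = 1000000000000; discarding the end carry (carry out of the top bit) leaves the 12-bit value 000000000000, as required for x + (-x)



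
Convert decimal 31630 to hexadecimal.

Using repeated division by 16 (digits 10–15 are A–F):
31630 ÷ 16 = 1976 remainder 14 (E)
1976 ÷ 16 = 123 remainder 8
123 ÷ 16 = 7 remainder 11 (B)
7 ÷ 16 = 0 remainder 7
Reading remainders bottom to top: 7B8E



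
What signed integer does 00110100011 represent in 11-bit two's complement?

Binary: 00110100011
Sign bit: 0 (non-negative)
Read directly as an unsigned value:
00110100011 = 256 + 128 + 32 + 2 + 1 = 419
Value: 419



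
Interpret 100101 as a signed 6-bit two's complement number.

Binary: 100101
Sign bit: 1 (negative)
Invert: 011010
Add 1:  011011
Magnitude: 011011 = 16 + 8 + 2 + 1 = 27
Value: -27



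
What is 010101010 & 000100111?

AND: 1 only when both bits are 1
  010101010
& 000100111
-----------
  000100010
Decimal: 170 & 39 = 34



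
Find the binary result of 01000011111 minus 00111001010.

Method 1 - Direct subtraction (column by column from the right: bit − bit − borrow-in; if negative, add 2 and borrow 1 from the next column):
borrow: 01110000000
        01000011111
-       00111001010
-------------------
        00001010101

Method 2 - Add two's complement:
Two's complement of 00111001010: invert → 11000110101, add 1 → 11000110110
  01000011111
+ 11000110110
-------------
 100001010101  (end carry out of the top bit = 1)
Discarding the end carry: 00001010101
Decimal check:
  01000011111 = 512 + 16 + 8 + 4 + 2 + 1 = 543
  00111001010 = 256 + 128 + 64 + 8 + 2 = 458
  543 - 458 = 85, and 00001010101 = 64 + 16 + 4 + 1 = 85 ✓



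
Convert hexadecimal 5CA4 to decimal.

Expand by place value (powers of 16):
Digit values: C = 12, A = 10
5CA4 = 5 × 16^3 + 12 × 16^2 + 10 × 16^1 + 4 × 16^0
= 5 × 4096 + 12 × 256 + 10 × 16 + 4 × 1
= 20480 + 3072 + 160 + 4
= 23716



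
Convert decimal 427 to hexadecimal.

Using repeated division by 16 (digits 10–15 are A–F):
427 ÷ 16 = 26 remainder 11 (B)
26 ÷ 16 = 1 remainder 10 (A)
1 ÷ 16 = 0 remainder 1
Reading remainders bottom to top: 1AB



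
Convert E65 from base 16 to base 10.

Expand by place value (powers of 16):
Digit values: E = 14
E65 = 14 × 16^2 + 6 × 16^1 + 5 × 16^0
= 14 × 256 + 6 × 16 + 5 × 1
= 3584 + 96 + 5
= 3685



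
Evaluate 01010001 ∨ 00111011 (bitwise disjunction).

OR: 1 when either bit is 1
  01010001
| 00111011
----------
  01111011
Decimal: 81 | 59 = 123



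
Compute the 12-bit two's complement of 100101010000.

Original (sign bit 1, negative): 100101010000
Step 1 - Invert all bits: 011010101111
Step 2 - Add 1: 011010110000
Verification: 100101010000 + 011010110000 = 1000000000000; discarding the end carry (carry out of the top bit) leaves the 12-bit value 000000000000, as required for x + (-x)



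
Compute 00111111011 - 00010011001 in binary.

Method 1 - Direct subtraction (column by column from the right: bit − bit − borrow-in; if negative, add 2 and borrow 1 from the next column):
borrow: 00000000000
        00111111011
-       00010011001
-------------------
        00101100010

Method 2 - Add two's complement:
Two's complement of 00010011001: invert → 11101100110, add 1 → 11101100111
  00111111011
+ 11101100111
-------------
 100101100010  (end carry out of the top bit = 1)
Discarding the end carry: 00101100010
Decimal check:
  00111111011 = 256 + 128 + 64 + 32 + 16 + 8 + 2 + 1 = 507
  00010011001 = 128 + 16 + 8 + 1 = 153
  507 - 153 = 354, and 00101100010 = 256 + 64 + 32 + 2 = 354 ✓

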